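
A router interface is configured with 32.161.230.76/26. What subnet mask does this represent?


/26 means 26 network bits, 6 host bits
Binary: 11111111111111111111111111000000
Mask: 255.255.255.192


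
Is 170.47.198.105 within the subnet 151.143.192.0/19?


Subnet network: 151.143.192.0
Test IP AND mask: 170.47.192.0
No, 170.47.198.105 is not in 151.143.192.0/19


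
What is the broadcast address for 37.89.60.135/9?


Network: 37.0.0.0/9
Host bits = 23
Set all host bits to 1:
Broadcast: 37.127.255.255


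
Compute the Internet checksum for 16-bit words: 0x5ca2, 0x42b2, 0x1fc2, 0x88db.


Sum all words (with carry folding):
+ 0x5ca2 = 0x5ca2
+ 0x42b2 = 0x9f54
+ 0x1fc2 = 0xbf16
+ 0x88db = 0x47f2
One's complement: ~0x47f2
Checksum = 0xb80d


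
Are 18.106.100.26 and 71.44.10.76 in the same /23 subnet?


Mask: 255.255.254.0
18.106.100.26 AND mask = 18.106.100.0
71.44.10.76 AND mask = 71.44.10.0
No, different subnets (18.106.100.0 vs 71.44.10.0)


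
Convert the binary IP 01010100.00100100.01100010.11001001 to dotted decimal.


01010100 = 84
00100100 = 36
01100010 = 98
11001001 = 201
IP: 84.36.98.201


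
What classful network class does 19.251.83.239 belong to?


First octet: 19
Binary: 00010011
0xxxxxxx -> Class A (1-126)
Class A, default mask 255.0.0.0 (/8)


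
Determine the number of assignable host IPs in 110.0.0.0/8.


Host bits = 32 - 8 = 24
Total addresses = 2^24 = 16777216
Usable = total - 2 (network and broadcast)
Usable hosts: 16777214


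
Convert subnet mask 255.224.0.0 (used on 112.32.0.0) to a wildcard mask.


Subnet mask: 255.224.0.0
Wildcard = 255.255.255.255 - subnet mask
255 - 255 = 0
255 - 224 = 31
255 - 0 = 255
255 - 0 = 255
Wildcard: 0.31.255.255


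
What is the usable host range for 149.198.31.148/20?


Network: 149.198.16.0
Broadcast: 149.198.31.255
First usable = network + 1
Last usable = broadcast - 1
Range: 149.198.16.1 to 149.198.31.254


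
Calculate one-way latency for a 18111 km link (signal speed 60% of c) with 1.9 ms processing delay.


Speed = 0.6 * 3e5 km/s = 180000 km/s
Propagation delay = 18111 / 180000 = 0.1006 s = 100.6167 ms
Processing delay = 1.9 ms
Total one-way latency = 102.5167 ms


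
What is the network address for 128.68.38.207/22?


IP:   10000000.01000100.00100110.11001111
Mask: 11111111.11111111.11111100.00000000
AND operation:
Net:  10000000.01000100.00100100.00000000
Network: 128.68.36.0/22


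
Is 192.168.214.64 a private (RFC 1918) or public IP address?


RFC 1918 private ranges:
  10.0.0.0/8 (10.0.0.0 - 10.255.255.255)
  172.16.0.0/12 (172.16.0.0 - 172.31.255.255)
  192.168.0.0/16 (192.168.0.0 - 192.168.255.255)
Private (in 192.168.0.0/16)


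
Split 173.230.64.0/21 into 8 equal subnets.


New prefix = 21 + 3 = 24
Each subnet has 256 addresses
  173.230.64.0/24
  173.230.65.0/24
  173.230.66.0/24
  173.230.67.0/24
  173.230.68.0/24
  173.230.69.0/24
  173.230.70.0/24
  173.230.71.0/24
Subnets: 173.230.64.0/24, 173.230.65.0/24, 173.230.66.0/24, 173.230.67.0/24, 173.230.68.0/24, 173.230.69.0/24, 173.230.70.0/24, 173.230.71.0/24


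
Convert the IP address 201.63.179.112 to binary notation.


201 = 11001001
63 = 00111111
179 = 10110011
112 = 01110000
Binary: 11001001.00111111.10110011.01110000


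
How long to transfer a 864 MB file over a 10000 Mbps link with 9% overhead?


Effective throughput = 10000 * (1 - 9/100) = 9100 Mbps
File size in Mb = 864 * 8 = 6912 Mb
Time = 6912 / 9100
Time = 0.7596 seconds


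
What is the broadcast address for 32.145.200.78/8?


Network: 32.0.0.0/8
Host bits = 24
Set all host bits to 1:
Broadcast: 32.255.255.255


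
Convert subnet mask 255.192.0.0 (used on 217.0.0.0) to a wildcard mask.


Subnet mask: 255.192.0.0
Wildcard = 255.255.255.255 - subnet mask
255 - 255 = 0
255 - 192 = 63
255 - 0 = 255
255 - 0 = 255
Wildcard: 0.63.255.255


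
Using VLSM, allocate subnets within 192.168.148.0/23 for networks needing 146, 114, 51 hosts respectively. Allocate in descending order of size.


146 hosts -> /24 (254 usable): 192.168.148.0/24
114 hosts -> /25 (126 usable): 192.168.149.0/25
51 hosts -> /26 (62 usable): 192.168.149.128/26
Allocation: 192.168.148.0/24 (146 hosts, 254 usable); 192.168.149.0/25 (114 hosts, 126 usable); 192.168.149.128/26 (51 hosts, 62 usable)


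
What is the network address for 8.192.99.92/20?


IP:   00001000.11000000.01100011.01011100
Mask: 11111111.11111111.11110000.00000000
AND operation:
Net:  00001000.11000000.01100000.00000000
Network: 8.192.96.0/20


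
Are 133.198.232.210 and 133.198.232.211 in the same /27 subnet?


Mask: 255.255.255.224
133.198.232.210 AND mask = 133.198.232.192
133.198.232.211 AND mask = 133.198.232.192
Yes, same subnet (133.198.232.192)


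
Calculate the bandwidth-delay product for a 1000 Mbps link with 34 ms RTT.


BDP = bandwidth * RTT
= 1000 Mbps * 34 ms
= 1000 * 1e6 * 34 / 1000 bits
= 34000000 bits
= 4250000 bytes
= 4150.3906 KB
BDP = 34000000 bits (4250000 bytes)


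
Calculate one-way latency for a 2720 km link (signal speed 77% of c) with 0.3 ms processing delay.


Speed = 0.77 * 3e5 km/s = 231000 km/s
Propagation delay = 2720 / 231000 = 0.0118 s = 11.7749 ms
Processing delay = 0.3 ms
Total one-way latency = 12.0749 ms


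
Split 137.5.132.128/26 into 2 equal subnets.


New prefix = 26 + 1 = 27
Each subnet has 32 addresses
  137.5.132.128/27
  137.5.132.160/27
Subnets: 137.5.132.128/27, 137.5.132.160/27


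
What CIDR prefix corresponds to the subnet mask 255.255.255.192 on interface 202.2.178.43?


Binary: 11111111.11111111.11111111.11000000
Count leading 1s
Prefix: /26


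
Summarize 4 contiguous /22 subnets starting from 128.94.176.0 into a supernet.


Original prefix: /22
Number of subnets: 4 = 2^2
New prefix = 22 - 2 = 20
Supernet: 128.94.176.0/20


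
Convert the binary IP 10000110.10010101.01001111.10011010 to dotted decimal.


10000110 = 134
10010101 = 149
01001111 = 79
10011010 = 154
IP: 134.149.79.154


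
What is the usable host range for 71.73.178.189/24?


Network: 71.73.178.0
Broadcast: 71.73.178.255
First usable = network + 1
Last usable = broadcast - 1
Range: 71.73.178.1 to 71.73.178.254


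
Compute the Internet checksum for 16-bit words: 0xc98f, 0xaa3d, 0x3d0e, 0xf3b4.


Sum all words (with carry folding):
+ 0xc98f = 0xc98f
+ 0xaa3d = 0x73cd
+ 0x3d0e = 0xb0db
+ 0xf3b4 = 0xa490
One's complement: ~0xa490
Checksum = 0x5b6f


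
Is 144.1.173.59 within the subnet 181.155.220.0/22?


Subnet network: 181.155.220.0
Test IP AND mask: 144.1.172.0
No, 144.1.173.59 is not in 181.155.220.0/22


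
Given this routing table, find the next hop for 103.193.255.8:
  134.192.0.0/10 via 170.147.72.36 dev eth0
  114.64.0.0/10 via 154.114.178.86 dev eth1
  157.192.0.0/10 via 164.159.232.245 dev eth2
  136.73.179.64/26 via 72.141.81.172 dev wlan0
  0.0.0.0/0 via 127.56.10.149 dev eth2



Longest prefix match for 103.193.255.8:
  /10 134.192.0.0: no
  /10 114.64.0.0: no
  /10 157.192.0.0: no
  /26 136.73.179.64: no
  /0 0.0.0.0: MATCH
Selected: next-hop 127.56.10.149 via eth2 (matched /0)


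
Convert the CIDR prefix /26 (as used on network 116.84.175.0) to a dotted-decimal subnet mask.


/26 means 26 network bits, 6 host bits
Binary: 11111111111111111111111111000000
Mask: 255.255.255.192


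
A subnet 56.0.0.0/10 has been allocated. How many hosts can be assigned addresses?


Host bits = 32 - 10 = 22
Total addresses = 2^22 = 4194304
Usable = total - 2 (network and broadcast)
Usable hosts: 4194302


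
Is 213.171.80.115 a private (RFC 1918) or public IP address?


RFC 1918 private ranges:
  10.0.0.0/8 (10.0.0.0 - 10.255.255.255)
  172.16.0.0/12 (172.16.0.0 - 172.31.255.255)
  192.168.0.0/16 (192.168.0.0 - 192.168.255.255)
Public (not in any RFC 1918 range)


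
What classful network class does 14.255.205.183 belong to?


First octet: 14
Binary: 00001110
0xxxxxxx -> Class A (1-126)
Class A, default mask 255.0.0.0 (/8)


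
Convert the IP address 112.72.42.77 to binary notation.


112 = 01110000
72 = 01001000
42 = 00101010
77 = 01001101
Binary: 01110000.01001000.00101010.01001101


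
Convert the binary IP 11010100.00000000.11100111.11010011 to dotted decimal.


11010100 = 212
00000000 = 0
11100111 = 231
11010011 = 211
IP: 212.0.231.211


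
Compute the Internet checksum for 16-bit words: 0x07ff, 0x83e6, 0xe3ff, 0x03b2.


Sum all words (with carry folding):
+ 0x07ff = 0x07ff
+ 0x83e6 = 0x8be5
+ 0xe3ff = 0x6fe5
+ 0x03b2 = 0x7397
One's complement: ~0x7397
Checksum = 0x8c68


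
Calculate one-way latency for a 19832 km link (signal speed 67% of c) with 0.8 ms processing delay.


Speed = 0.67 * 3e5 km/s = 201000 km/s
Propagation delay = 19832 / 201000 = 0.0987 s = 98.6667 ms
Processing delay = 0.8 ms
Total one-way latency = 99.4667 ms


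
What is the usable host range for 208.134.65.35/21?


Network: 208.134.64.0
Broadcast: 208.134.71.255
First usable = network + 1
Last usable = broadcast - 1
Range: 208.134.64.1 to 208.134.71.254


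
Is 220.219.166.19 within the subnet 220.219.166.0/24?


Subnet network: 220.219.166.0
Test IP AND mask: 220.219.166.0
Yes, 220.219.166.19 is in 220.219.166.0/24


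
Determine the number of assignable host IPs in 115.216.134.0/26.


Host bits = 32 - 26 = 6
Total addresses = 2^6 = 64
Usable = total - 2 (network and broadcast)
Usable hosts: 62


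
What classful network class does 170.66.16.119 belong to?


First octet: 170
Binary: 10101010
10xxxxxx -> Class B (128-191)
Class B, default mask 255.255.0.0 (/16)


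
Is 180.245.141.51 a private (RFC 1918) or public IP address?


RFC 1918 private ranges:
  10.0.0.0/8 (10.0.0.0 - 10.255.255.255)
  172.16.0.0/12 (172.16.0.0 - 172.31.255.255)
  192.168.0.0/16 (192.168.0.0 - 192.168.255.255)
Public (not in any RFC 1918 range)


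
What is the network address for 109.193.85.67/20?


IP:   01101101.11000001.01010101.01000011
Mask: 11111111.11111111.11110000.00000000
AND operation:
Net:  01101101.11000001.01010000.00000000
Network: 109.193.80.0/20


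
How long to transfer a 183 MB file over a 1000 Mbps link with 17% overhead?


Effective throughput = 1000 * (1 - 17/100) = 830 Mbps
File size in Mb = 183 * 8 = 1464 Mb
Time = 1464 / 830
Time = 1.7639 seconds


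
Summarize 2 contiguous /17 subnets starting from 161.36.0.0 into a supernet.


Original prefix: /17
Number of subnets: 2 = 2^1
New prefix = 17 - 1 = 16
Supernet: 161.36.0.0/16


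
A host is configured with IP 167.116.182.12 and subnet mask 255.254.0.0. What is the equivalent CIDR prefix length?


Binary: 11111111.11111110.00000000.00000000
Count leading 1s
Prefix: /15


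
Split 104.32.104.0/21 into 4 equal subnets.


New prefix = 21 + 2 = 23
Each subnet has 512 addresses
  104.32.104.0/23
  104.32.106.0/23
  104.32.108.0/23
  104.32.110.0/23
Subnets: 104.32.104.0/23, 104.32.106.0/23, 104.32.108.0/23, 104.32.110.0/23


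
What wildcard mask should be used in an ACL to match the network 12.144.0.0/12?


Subnet mask: 255.240.0.0
Wildcard = 255.255.255.255 - subnet mask
255 - 255 = 0
255 - 240 = 15
255 - 0 = 255
255 - 0 = 255
Wildcard: 0.15.255.255


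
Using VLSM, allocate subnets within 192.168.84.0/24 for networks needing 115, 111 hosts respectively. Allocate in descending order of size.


115 hosts -> /25 (126 usable): 192.168.84.0/25
111 hosts -> /25 (126 usable): 192.168.84.128/25
Allocation: 192.168.84.0/25 (115 hosts, 126 usable); 192.168.84.128/25 (111 hosts, 126 usable)


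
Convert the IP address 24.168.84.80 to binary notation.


24 = 00011000
168 = 10101000
84 = 01010100
80 = 01010000
Binary: 00011000.10101000.01010100.01010000


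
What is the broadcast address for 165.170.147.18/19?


Network: 165.170.128.0/19
Host bits = 13
Set all host bits to 1:
Broadcast: 165.170.159.255


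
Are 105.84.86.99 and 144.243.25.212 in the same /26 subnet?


Mask: 255.255.255.192
105.84.86.99 AND mask = 105.84.86.64
144.243.25.212 AND mask = 144.243.25.192
No, different subnets (105.84.86.64 vs 144.243.25.192)


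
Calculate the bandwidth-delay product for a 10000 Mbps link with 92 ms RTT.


BDP = bandwidth * RTT
= 10000 Mbps * 92 ms
= 10000 * 1e6 * 92 / 1000 bits
= 920000000 bits
= 115000000 bytes
= 112304.6875 KB
BDP = 920000000 bits (115000000 bytes)


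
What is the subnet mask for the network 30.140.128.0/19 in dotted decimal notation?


/19 means 19 network bits, 13 host bits
Binary: 11111111111111111110000000000000
Mask: 255.255.224.0


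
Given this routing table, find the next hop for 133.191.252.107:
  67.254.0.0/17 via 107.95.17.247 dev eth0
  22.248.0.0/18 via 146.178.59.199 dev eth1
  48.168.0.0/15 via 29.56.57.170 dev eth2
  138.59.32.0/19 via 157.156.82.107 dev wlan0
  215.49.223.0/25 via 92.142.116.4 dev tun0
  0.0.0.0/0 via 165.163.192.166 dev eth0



Longest prefix match for 133.191.252.107:
  /17 67.254.0.0: no
  /18 22.248.0.0: no
  /15 48.168.0.0: no
  /19 138.59.32.0: no
  /25 215.49.223.0: no
  /0 0.0.0.0: MATCH
Selected: next-hop 165.163.192.166 via eth0 (matched /0)


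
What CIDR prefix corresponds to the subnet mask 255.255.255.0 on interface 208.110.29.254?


Binary: 11111111.11111111.11111111.00000000
Count leading 1s
Prefix: /24


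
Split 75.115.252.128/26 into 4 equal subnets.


New prefix = 26 + 2 = 28
Each subnet has 16 addresses
  75.115.252.128/28
  75.115.252.144/28
  75.115.252.160/28
  75.115.252.176/28
Subnets: 75.115.252.128/28, 75.115.252.144/28, 75.115.252.160/28, 75.115.252.176/28


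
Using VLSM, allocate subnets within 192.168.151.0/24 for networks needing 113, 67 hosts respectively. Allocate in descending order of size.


113 hosts -> /25 (126 usable): 192.168.151.0/25
67 hosts -> /25 (126 usable): 192.168.151.128/25
Allocation: 192.168.151.0/25 (113 hosts, 126 usable); 192.168.151.128/25 (67 hosts, 126 usable)


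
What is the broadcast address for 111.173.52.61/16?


Network: 111.173.0.0/16
Host bits = 16
Set all host bits to 1:
Broadcast: 111.173.255.255


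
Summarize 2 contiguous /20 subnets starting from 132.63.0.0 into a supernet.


Original prefix: /20
Number of subnets: 2 = 2^1
New prefix = 20 - 1 = 19
Supernet: 132.63.0.0/19


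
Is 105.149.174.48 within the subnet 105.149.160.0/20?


Subnet network: 105.149.160.0
Test IP AND mask: 105.149.160.0
Yes, 105.149.174.48 is in 105.149.160.0/20


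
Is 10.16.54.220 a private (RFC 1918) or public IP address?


RFC 1918 private ranges:
  10.0.0.0/8 (10.0.0.0 - 10.255.255.255)
  172.16.0.0/12 (172.16.0.0 - 172.31.255.255)
  192.168.0.0/16 (192.168.0.0 - 192.168.255.255)
Private (in 10.0.0.0/8)


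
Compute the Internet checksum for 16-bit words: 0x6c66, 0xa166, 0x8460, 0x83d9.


Sum all words (with carry folding):
+ 0x6c66 = 0x6c66
+ 0xa166 = 0x0dcd
+ 0x8460 = 0x922d
+ 0x83d9 = 0x1607
One's complement: ~0x1607
Checksum = 0xe9f8


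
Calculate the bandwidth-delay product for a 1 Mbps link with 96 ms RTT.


BDP = bandwidth * RTT
= 1 Mbps * 96 ms
= 1 * 1e6 * 96 / 1000 bits
= 96000 bits
= 12000 bytes
= 11.7188 KB
BDP = 96000 bits (12000 bytes)


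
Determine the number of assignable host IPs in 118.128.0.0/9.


Host bits = 32 - 9 = 23
Total addresses = 2^23 = 8388608
Usable = total - 2 (network and broadcast)
Usable hosts: 8388606


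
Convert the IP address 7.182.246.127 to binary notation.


7 = 00000111
182 = 10110110
246 = 11110110
127 = 01111111
Binary: 00000111.10110110.11110110.01111111


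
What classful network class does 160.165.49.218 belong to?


First octet: 160
Binary: 10100000
10xxxxxx -> Class B (128-191)
Class B, default mask 255.255.0.0 (/16)


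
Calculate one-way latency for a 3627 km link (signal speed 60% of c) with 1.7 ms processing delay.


Speed = 0.6 * 3e5 km/s = 180000 km/s
Propagation delay = 3627 / 180000 = 0.0202 s = 20.15 ms
Processing delay = 1.7 ms
Total one-way latency = 21.85 ms


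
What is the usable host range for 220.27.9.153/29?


Network: 220.27.9.152
Broadcast: 220.27.9.159
First usable = network + 1
Last usable = broadcast - 1
Range: 220.27.9.153 to 220.27.9.158


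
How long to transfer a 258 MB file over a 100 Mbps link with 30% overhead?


Effective throughput = 100 * (1 - 30/100) = 70 Mbps
File size in Mb = 258 * 8 = 2064 Mb
Time = 2064 / 70
Time = 29.4857 seconds


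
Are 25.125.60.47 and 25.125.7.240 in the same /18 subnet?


Mask: 255.255.192.0
25.125.60.47 AND mask = 25.125.0.0
25.125.7.240 AND mask = 25.125.0.0
Yes, same subnet (25.125.0.0)


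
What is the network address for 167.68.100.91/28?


IP:   10100111.01000100.01100100.01011011
Mask: 11111111.11111111.11111111.11110000
AND operation:
Net:  10100111.01000100.01100100.01010000
Network: 167.68.100.80/28


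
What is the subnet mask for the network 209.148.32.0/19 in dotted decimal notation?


/19 means 19 network bits, 13 host bits
Binary: 11111111111111111110000000000000
Mask: 255.255.224.0


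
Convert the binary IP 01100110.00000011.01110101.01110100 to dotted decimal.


01100110 = 102
00000011 = 3
01110101 = 117
01110100 = 116
IP: 102.3.117.116


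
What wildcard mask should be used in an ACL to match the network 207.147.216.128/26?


Subnet mask: 255.255.255.192
Wildcard = 255.255.255.255 - subnet mask
255 - 255 = 0
255 - 255 = 0
255 - 255 = 0
255 - 192 = 63
Wildcard: 0.0.0.63


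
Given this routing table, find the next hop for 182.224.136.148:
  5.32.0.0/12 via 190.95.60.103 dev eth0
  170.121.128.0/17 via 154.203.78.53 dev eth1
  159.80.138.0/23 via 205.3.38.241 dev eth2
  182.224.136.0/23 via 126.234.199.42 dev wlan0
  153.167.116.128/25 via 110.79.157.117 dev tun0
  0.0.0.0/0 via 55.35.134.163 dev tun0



Longest prefix match for 182.224.136.148:
  /12 5.32.0.0: no
  /17 170.121.128.0: no
  /23 159.80.138.0: no
  /23 182.224.136.0: MATCH
  /25 153.167.116.128: no
  /0 0.0.0.0: MATCH
Selected: next-hop 126.234.199.42 via wlan0 (matched /23)


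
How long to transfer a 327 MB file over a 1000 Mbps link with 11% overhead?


Effective throughput = 1000 * (1 - 11/100) = 890 Mbps
File size in Mb = 327 * 8 = 2616 Mb
Time = 2616 / 890
Time = 2.9393 seconds


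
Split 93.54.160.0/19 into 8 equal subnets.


New prefix = 19 + 3 = 22
Each subnet has 1024 addresses
  93.54.160.0/22
  93.54.164.0/22
  93.54.168.0/22
  93.54.172.0/22
  93.54.176.0/22
  93.54.180.0/22
  93.54.184.0/22
  93.54.188.0/22
Subnets: 93.54.160.0/22, 93.54.164.0/22, 93.54.168.0/22, 93.54.172.0/22, 93.54.176.0/22, 93.54.180.0/22, 93.54.184.0/22, 93.54.188.0/22


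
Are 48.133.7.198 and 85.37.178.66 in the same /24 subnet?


Mask: 255.255.255.0
48.133.7.198 AND mask = 48.133.7.0
85.37.178.66 AND mask = 85.37.178.0
No, different subnets (48.133.7.0 vs 85.37.178.0)


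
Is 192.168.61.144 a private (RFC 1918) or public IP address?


RFC 1918 private ranges:
  10.0.0.0/8 (10.0.0.0 - 10.255.255.255)
  172.16.0.0/12 (172.16.0.0 - 172.31.255.255)
  192.168.0.0/16 (192.168.0.0 - 192.168.255.255)
Private (in 192.168.0.0/16)


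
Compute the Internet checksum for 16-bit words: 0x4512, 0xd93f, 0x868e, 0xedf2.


Sum all words (with carry folding):
+ 0x4512 = 0x4512
+ 0xd93f = 0x1e52
+ 0x868e = 0xa4e0
+ 0xedf2 = 0x92d3
One's complement: ~0x92d3
Checksum = 0x6d2c


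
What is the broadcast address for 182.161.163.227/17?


Network: 182.161.128.0/17
Host bits = 15
Set all host bits to 1:
Broadcast: 182.161.255.255


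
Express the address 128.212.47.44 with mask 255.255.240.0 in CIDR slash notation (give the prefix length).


Binary: 11111111.11111111.11110000.00000000
Count leading 1s
Prefix: /20


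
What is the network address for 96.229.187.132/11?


IP:   01100000.11100101.10111011.10000100
Mask: 11111111.11100000.00000000.00000000
AND operation:
Net:  01100000.11100000.00000000.00000000
Network: 96.224.0.0/11


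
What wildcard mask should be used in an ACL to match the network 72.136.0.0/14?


Subnet mask: 255.252.0.0
Wildcard = 255.255.255.255 - subnet mask
255 - 255 = 0
255 - 252 = 3
255 - 0 = 255
255 - 0 = 255
Wildcard: 0.3.255.255


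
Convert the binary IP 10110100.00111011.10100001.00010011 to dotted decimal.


10110100 = 180
00111011 = 59
10100001 = 161
00010011 = 19
IP: 180.59.161.19


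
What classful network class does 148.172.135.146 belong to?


First octet: 148
Binary: 10010100
10xxxxxx -> Class B (128-191)
Class B, default mask 255.255.0.0 (/16)


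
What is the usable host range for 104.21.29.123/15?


Network: 104.20.0.0
Broadcast: 104.21.255.255
First usable = network + 1
Last usable = broadcast - 1
Range: 104.20.0.1 to 104.21.255.254


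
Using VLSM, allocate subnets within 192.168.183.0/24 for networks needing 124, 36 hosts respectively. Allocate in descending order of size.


124 hosts -> /25 (126 usable): 192.168.183.0/25
36 hosts -> /26 (62 usable): 192.168.183.128/26
Allocation: 192.168.183.0/25 (124 hosts, 126 usable); 192.168.183.128/26 (36 hosts, 62 usable)


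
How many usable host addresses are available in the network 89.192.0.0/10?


Host bits = 32 - 10 = 22
Total addresses = 2^22 = 4194304
Usable = total - 2 (network and broadcast)
Usable hosts: 4194302


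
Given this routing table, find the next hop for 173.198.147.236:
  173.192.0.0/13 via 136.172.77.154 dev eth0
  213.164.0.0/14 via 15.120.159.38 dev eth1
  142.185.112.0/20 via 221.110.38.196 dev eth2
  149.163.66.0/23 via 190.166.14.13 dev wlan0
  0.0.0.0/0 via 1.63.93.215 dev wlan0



Longest prefix match for 173.198.147.236:
  /13 173.192.0.0: MATCH
  /14 213.164.0.0: no
  /20 142.185.112.0: no
  /23 149.163.66.0: no
  /0 0.0.0.0: MATCH
Selected: next-hop 136.172.77.154 via eth0 (matched /13)


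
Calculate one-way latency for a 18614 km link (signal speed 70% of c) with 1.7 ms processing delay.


Speed = 0.7 * 3e5 km/s = 210000 km/s
Propagation delay = 18614 / 210000 = 0.0886 s = 88.6381 ms
Processing delay = 1.7 ms
Total one-way latency = 90.3381 ms


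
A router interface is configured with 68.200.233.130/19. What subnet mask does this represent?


/19 means 19 network bits, 13 host bits
Binary: 11111111111111111110000000000000
Mask: 255.255.224.0


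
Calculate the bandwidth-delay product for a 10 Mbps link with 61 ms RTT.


BDP = bandwidth * RTT
= 10 Mbps * 61 ms
= 10 * 1e6 * 61 / 1000 bits
= 610000 bits
= 76250 bytes
= 74.4629 KB
BDP = 610000 bits (76250 bytes)


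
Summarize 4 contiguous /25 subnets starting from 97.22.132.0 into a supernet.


Original prefix: /25
Number of subnets: 4 = 2^2
New prefix = 25 - 2 = 23
Supernet: 97.22.132.0/23


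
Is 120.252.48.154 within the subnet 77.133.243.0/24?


Subnet network: 77.133.243.0
Test IP AND mask: 120.252.48.0
No, 120.252.48.154 is not in 77.133.243.0/24


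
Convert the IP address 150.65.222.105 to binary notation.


150 = 10010110
65 = 01000001
222 = 11011110
105 = 01101001
Binary: 10010110.01000001.11011110.01101001


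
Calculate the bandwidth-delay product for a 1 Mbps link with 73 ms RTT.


BDP = bandwidth * RTT
= 1 Mbps * 73 ms
= 1 * 1e6 * 73 / 1000 bits
= 73000 bits
= 9125 bytes
= 8.9111 KB
BDP = 73000 bits (9125 bytes)


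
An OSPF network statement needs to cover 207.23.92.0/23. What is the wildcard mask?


Subnet mask: 255.255.254.0
Wildcard = 255.255.255.255 - subnet mask
255 - 255 = 0
255 - 255 = 0
255 - 254 = 1
255 - 0 = 255
Wildcard: 0.0.1.255


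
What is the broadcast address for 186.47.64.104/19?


Network: 186.47.64.0/19
Host bits = 13
Set all host bits to 1:
Broadcast: 186.47.95.255


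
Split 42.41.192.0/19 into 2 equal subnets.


New prefix = 19 + 1 = 20
Each subnet has 4096 addresses
  42.41.192.0/20
  42.41.208.0/20
Subnets: 42.41.192.0/20, 42.41.208.0/20


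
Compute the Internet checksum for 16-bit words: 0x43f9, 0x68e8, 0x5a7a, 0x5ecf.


Sum all words (with carry folding):
+ 0x43f9 = 0x43f9
+ 0x68e8 = 0xace1
+ 0x5a7a = 0x075c
+ 0x5ecf = 0x662b
One's complement: ~0x662b
Checksum = 0x99d4


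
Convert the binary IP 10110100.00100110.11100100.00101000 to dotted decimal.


10110100 = 180
00100110 = 38
11100100 = 228
00101000 = 40
IP: 180.38.228.40


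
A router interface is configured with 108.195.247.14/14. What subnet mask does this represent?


/14 means 14 network bits, 18 host bits
Binary: 11111111111111000000000000000000
Mask: 255.252.0.0


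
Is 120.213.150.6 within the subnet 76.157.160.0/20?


Subnet network: 76.157.160.0
Test IP AND mask: 120.213.144.0
No, 120.213.150.6 is not in 76.157.160.0/20


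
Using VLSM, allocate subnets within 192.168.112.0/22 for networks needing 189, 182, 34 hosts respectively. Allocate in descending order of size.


189 hosts -> /24 (254 usable): 192.168.112.0/24
182 hosts -> /24 (254 usable): 192.168.113.0/24
34 hosts -> /26 (62 usable): 192.168.114.0/26
Allocation: 192.168.112.0/24 (189 hosts, 254 usable); 192.168.113.0/24 (182 hosts, 254 usable); 192.168.114.0/26 (34 hosts, 62 usable)


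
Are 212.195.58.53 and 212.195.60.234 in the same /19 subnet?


Mask: 255.255.224.0
212.195.58.53 AND mask = 212.195.32.0
212.195.60.234 AND mask = 212.195.32.0
Yes, same subnet (212.195.32.0)


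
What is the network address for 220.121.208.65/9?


IP:   11011100.01111001.11010000.01000001
Mask: 11111111.10000000.00000000.00000000
AND operation:
Net:  11011100.00000000.00000000.00000000
Network: 220.0.0.0/9


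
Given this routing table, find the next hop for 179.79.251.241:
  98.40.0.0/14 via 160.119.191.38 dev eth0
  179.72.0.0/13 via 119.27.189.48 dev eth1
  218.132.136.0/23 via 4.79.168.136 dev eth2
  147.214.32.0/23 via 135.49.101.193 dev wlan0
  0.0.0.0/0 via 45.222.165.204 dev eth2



Longest prefix match for 179.79.251.241:
  /14 98.40.0.0: no
  /13 179.72.0.0: MATCH
  /23 218.132.136.0: no
  /23 147.214.32.0: no
  /0 0.0.0.0: MATCH
Selected: next-hop 119.27.189.48 via eth1 (matched /13)


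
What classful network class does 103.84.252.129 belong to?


First octet: 103
Binary: 01100111
0xxxxxxx -> Class A (1-126)
Class A, default mask 255.0.0.0 (/8)


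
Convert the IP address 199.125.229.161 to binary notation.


199 = 11000111
125 = 01111101
229 = 11100101
161 = 10100001
Binary: 11000111.01111101.11100101.10100001


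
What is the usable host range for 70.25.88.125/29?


Network: 70.25.88.120
Broadcast: 70.25.88.127
First usable = network + 1
Last usable = broadcast - 1
Range: 70.25.88.121 to 70.25.88.126


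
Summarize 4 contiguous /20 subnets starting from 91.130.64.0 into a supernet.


Original prefix: /20
Number of subnets: 4 = 2^2
New prefix = 20 - 2 = 18
Supernet: 91.130.64.0/18


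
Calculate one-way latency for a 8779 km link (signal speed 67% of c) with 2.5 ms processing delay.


Speed = 0.67 * 3e5 km/s = 201000 km/s
Propagation delay = 8779 / 201000 = 0.0437 s = 43.6766 ms
Processing delay = 2.5 ms
Total one-way latency = 46.1766 ms


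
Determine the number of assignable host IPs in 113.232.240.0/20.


Host bits = 32 - 20 = 12
Total addresses = 2^12 = 4096
Usable = total - 2 (network and broadcast)
Usable hosts: 4094


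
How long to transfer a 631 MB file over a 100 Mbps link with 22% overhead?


Effective throughput = 100 * (1 - 22/100) = 78 Mbps
File size in Mb = 631 * 8 = 5048 Mb
Time = 5048 / 78
Time = 64.7179 seconds


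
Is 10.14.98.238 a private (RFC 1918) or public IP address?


RFC 1918 private ranges:
  10.0.0.0/8 (10.0.0.0 - 10.255.255.255)
  172.16.0.0/12 (172.16.0.0 - 172.31.255.255)
  192.168.0.0/16 (192.168.0.0 - 192.168.255.255)
Private (in 10.0.0.0/8)


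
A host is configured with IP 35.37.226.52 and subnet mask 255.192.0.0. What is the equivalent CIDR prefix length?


Binary: 11111111.11000000.00000000.00000000
Count leading 1s
Prefix: /10


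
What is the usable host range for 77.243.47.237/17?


Network: 77.243.0.0
Broadcast: 77.243.127.255
First usable = network + 1
Last usable = broadcast - 1
Range: 77.243.0.1 to 77.243.127.254


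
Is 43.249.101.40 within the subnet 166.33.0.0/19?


Subnet network: 166.33.0.0
Test IP AND mask: 43.249.96.0
No, 43.249.101.40 is not in 166.33.0.0/19


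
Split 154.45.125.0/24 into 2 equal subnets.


New prefix = 24 + 1 = 25
Each subnet has 128 addresses
  154.45.125.0/25
  154.45.125.128/25
Subnets: 154.45.125.0/25, 154.45.125.128/25


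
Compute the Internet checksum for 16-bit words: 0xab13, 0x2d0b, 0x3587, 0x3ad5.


Sum all words (with carry folding):
+ 0xab13 = 0xab13
+ 0x2d0b = 0xd81e
+ 0x3587 = 0x0da6
+ 0x3ad5 = 0x487b
One's complement: ~0x487b
Checksum = 0xb784


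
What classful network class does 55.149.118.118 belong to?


First octet: 55
Binary: 00110111
0xxxxxxx -> Class A (1-126)
Class A, default mask 255.0.0.0 (/8)


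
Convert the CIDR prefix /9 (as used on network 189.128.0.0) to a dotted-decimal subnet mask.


/9 means 9 network bits, 23 host bits
Binary: 11111111100000000000000000000000
Mask: 255.128.0.0


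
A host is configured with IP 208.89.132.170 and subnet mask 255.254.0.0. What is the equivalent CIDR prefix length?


Binary: 11111111.11111110.00000000.00000000
Count leading 1s
Prefix: /15


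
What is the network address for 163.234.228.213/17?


IP:   10100011.11101010.11100100.11010101
Mask: 11111111.11111111.10000000.00000000
AND operation:
Net:  10100011.11101010.10000000.00000000
Network: 163.234.128.0/17


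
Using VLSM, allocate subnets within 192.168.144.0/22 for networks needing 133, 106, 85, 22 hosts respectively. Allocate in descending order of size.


133 hosts -> /24 (254 usable): 192.168.144.0/24
106 hosts -> /25 (126 usable): 192.168.145.0/25
85 hosts -> /25 (126 usable): 192.168.145.128/25
22 hosts -> /27 (30 usable): 192.168.146.0/27
Allocation: 192.168.144.0/24 (133 hosts, 254 usable); 192.168.145.0/25 (106 hosts, 126 usable); 192.168.145.128/25 (85 hosts, 126 usable); 192.168.146.0/27 (22 hosts, 30 usable)


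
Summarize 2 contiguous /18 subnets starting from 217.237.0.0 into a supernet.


Original prefix: /18
Number of subnets: 2 = 2^1
New prefix = 18 - 1 = 17
Supernet: 217.237.0.0/17


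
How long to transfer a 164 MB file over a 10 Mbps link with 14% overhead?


Effective throughput = 10 * (1 - 14/100) = 8.6 Mbps
File size in Mb = 164 * 8 = 1312 Mb
Time = 1312 / 8.6
Time = 152.5581 seconds


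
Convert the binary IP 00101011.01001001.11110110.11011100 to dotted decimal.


00101011 = 43
01001001 = 73
11110110 = 246
11011100 = 220
IP: 43.73.246.220


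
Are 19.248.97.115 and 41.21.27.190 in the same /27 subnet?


Mask: 255.255.255.224
19.248.97.115 AND mask = 19.248.97.96
41.21.27.190 AND mask = 41.21.27.160
No, different subnets (19.248.97.96 vs 41.21.27.160)


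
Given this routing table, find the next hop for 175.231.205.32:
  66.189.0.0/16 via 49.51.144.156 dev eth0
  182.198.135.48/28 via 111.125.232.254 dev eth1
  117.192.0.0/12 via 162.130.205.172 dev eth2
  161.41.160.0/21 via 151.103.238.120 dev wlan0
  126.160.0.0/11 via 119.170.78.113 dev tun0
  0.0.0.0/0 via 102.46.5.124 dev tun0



Longest prefix match for 175.231.205.32:
  /16 66.189.0.0: no
  /28 182.198.135.48: no
  /12 117.192.0.0: no
  /21 161.41.160.0: no
  /11 126.160.0.0: no
  /0 0.0.0.0: MATCH
Selected: next-hop 102.46.5.124 via tun0 (matched /0)


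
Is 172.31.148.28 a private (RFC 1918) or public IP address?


RFC 1918 private ranges:
  10.0.0.0/8 (10.0.0.0 - 10.255.255.255)
  172.16.0.0/12 (172.16.0.0 - 172.31.255.255)
  192.168.0.0/16 (192.168.0.0 - 192.168.255.255)
Private (in 172.16.0.0/12)


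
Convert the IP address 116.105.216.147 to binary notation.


116 = 01110100
105 = 01101001
216 = 11011000
147 = 10010011
Binary: 01110100.01101001.11011000.10010011


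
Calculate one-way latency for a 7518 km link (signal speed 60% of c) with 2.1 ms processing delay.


Speed = 0.6 * 3e5 km/s = 180000 km/s
Propagation delay = 7518 / 180000 = 0.0418 s = 41.7667 ms
Processing delay = 2.1 ms
Total one-way latency = 43.8667 ms


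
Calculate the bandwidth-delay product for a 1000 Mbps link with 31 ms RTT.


BDP = bandwidth * RTT
= 1000 Mbps * 31 ms
= 1000 * 1e6 * 31 / 1000 bits
= 31000000 bits
= 3875000 bytes
= 3784.1797 KB
BDP = 31000000 bits (3875000 bytes)


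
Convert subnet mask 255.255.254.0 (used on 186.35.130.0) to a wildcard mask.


Subnet mask: 255.255.254.0
Wildcard = 255.255.255.255 - subnet mask
255 - 255 = 0
255 - 255 = 0
255 - 254 = 1
255 - 0 = 255
Wildcard: 0.0.1.255


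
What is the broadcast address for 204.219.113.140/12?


Network: 204.208.0.0/12
Host bits = 20
Set all host bits to 1:
Broadcast: 204.223.255.255


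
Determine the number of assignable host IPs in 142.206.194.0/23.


Host bits = 32 - 23 = 9
Total addresses = 2^9 = 512
Usable = total - 2 (network and broadcast)
Usable hosts: 510


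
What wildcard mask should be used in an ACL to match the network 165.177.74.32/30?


Subnet mask: 255.255.255.252
Wildcard = 255.255.255.255 - subnet mask
255 - 255 = 0
255 - 255 = 0
255 - 255 = 0
255 - 252 = 3
Wildcard: 0.0.0.3


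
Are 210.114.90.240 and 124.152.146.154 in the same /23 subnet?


Mask: 255.255.254.0
210.114.90.240 AND mask = 210.114.90.0
124.152.146.154 AND mask = 124.152.146.0
No, different subnets (210.114.90.0 vs 124.152.146.0)


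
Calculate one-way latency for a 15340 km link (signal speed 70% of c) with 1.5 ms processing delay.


Speed = 0.7 * 3e5 km/s = 210000 km/s
Propagation delay = 15340 / 210000 = 0.073 s = 73.0476 ms
Processing delay = 1.5 ms
Total one-way latency = 74.5476 ms


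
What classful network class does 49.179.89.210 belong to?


First octet: 49
Binary: 00110001
0xxxxxxx -> Class A (1-126)
Class A, default mask 255.0.0.0 (/8)


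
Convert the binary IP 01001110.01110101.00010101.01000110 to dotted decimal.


01001110 = 78
01110101 = 117
00010101 = 21
01000110 = 70
IP: 78.117.21.70


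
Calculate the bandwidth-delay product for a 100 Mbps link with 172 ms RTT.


BDP = bandwidth * RTT
= 100 Mbps * 172 ms
= 100 * 1e6 * 172 / 1000 bits
= 17200000 bits
= 2150000 bytes
= 2099.6094 KB
BDP = 17200000 bits (2150000 bytes)


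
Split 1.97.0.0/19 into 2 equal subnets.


New prefix = 19 + 1 = 20
Each subnet has 4096 addresses
  1.97.0.0/20
  1.97.16.0/20
Subnets: 1.97.0.0/20, 1.97.16.0/20


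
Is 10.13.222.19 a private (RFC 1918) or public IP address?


RFC 1918 private ranges:
  10.0.0.0/8 (10.0.0.0 - 10.255.255.255)
  172.16.0.0/12 (172.16.0.0 - 172.31.255.255)
  192.168.0.0/16 (192.168.0.0 - 192.168.255.255)
Private (in 10.0.0.0/8)


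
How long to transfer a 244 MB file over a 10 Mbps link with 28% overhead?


Effective throughput = 10 * (1 - 28/100) = 7.2 Mbps
File size in Mb = 244 * 8 = 1952 Mb
Time = 1952 / 7.2
Time = 271.1111 seconds


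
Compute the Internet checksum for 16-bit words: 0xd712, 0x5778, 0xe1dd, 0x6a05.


Sum all words (with carry folding):
+ 0xd712 = 0xd712
+ 0x5778 = 0x2e8b
+ 0xe1dd = 0x1069
+ 0x6a05 = 0x7a6e
One's complement: ~0x7a6e
Checksum = 0x8591


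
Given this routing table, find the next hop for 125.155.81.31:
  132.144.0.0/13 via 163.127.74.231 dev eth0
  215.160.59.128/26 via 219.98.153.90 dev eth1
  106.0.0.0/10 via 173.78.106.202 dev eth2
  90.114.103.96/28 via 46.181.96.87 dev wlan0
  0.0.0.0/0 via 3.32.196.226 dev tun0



Longest prefix match for 125.155.81.31:
  /13 132.144.0.0: no
  /26 215.160.59.128: no
  /10 106.0.0.0: no
  /28 90.114.103.96: no
  /0 0.0.0.0: MATCH
Selected: next-hop 3.32.196.226 via tun0 (matched /0)


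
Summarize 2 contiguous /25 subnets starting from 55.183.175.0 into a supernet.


Original prefix: /25
Number of subnets: 2 = 2^1
New prefix = 25 - 1 = 24
Supernet: 55.183.175.0/24


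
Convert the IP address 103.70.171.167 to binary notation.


103 = 01100111
70 = 01000110
171 = 10101011
167 = 10100111
Binary: 01100111.01000110.10101011.10100111


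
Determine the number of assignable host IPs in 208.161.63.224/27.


Host bits = 32 - 27 = 5
Total addresses = 2^5 = 32
Usable = total - 2 (network and broadcast)
Usable hosts: 30


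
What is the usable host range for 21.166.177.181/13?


Network: 21.160.0.0
Broadcast: 21.167.255.255
First usable = network + 1
Last usable = broadcast - 1
Range: 21.160.0.1 to 21.167.255.254


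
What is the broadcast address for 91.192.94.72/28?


Network: 91.192.94.64/28
Host bits = 4
Set all host bits to 1:
Broadcast: 91.192.94.79


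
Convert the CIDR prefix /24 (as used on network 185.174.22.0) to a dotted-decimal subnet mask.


/24 means 24 network bits, 8 host bits
Binary: 11111111111111111111111100000000
Mask: 255.255.255.0


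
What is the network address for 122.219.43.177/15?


IP:   01111010.11011011.00101011.10110001
Mask: 11111111.11111110.00000000.00000000
AND operation:
Net:  01111010.11011010.00000000.00000000
Network: 122.218.0.0/15


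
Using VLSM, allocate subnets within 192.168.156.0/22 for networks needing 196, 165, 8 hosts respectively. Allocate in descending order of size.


196 hosts -> /24 (254 usable): 192.168.156.0/24
165 hosts -> /24 (254 usable): 192.168.157.0/24
8 hosts -> /28 (14 usable): 192.168.158.0/28
Allocation: 192.168.156.0/24 (196 hosts, 254 usable); 192.168.157.0/24 (165 hosts, 254 usable); 192.168.158.0/28 (8 hosts, 14 usable)


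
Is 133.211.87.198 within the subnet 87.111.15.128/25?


Subnet network: 87.111.15.128
Test IP AND mask: 133.211.87.128
No, 133.211.87.198 is not in 87.111.15.128/25


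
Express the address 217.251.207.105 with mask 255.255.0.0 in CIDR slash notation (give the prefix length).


Binary: 11111111.11111111.00000000.00000000
Count leading 1s
Prefix: /16


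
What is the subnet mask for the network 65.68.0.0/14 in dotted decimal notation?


/14 means 14 network bits, 18 host bits
Binary: 11111111111111000000000000000000
Mask: 255.252.0.0


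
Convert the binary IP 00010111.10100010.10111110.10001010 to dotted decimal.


00010111 = 23
10100010 = 162
10111110 = 190
10001010 = 138
IP: 23.162.190.138


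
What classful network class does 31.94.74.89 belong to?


First octet: 31
Binary: 00011111
0xxxxxxx -> Class A (1-126)
Class A, default mask 255.0.0.0 (/8)


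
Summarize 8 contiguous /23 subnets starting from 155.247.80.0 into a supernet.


Original prefix: /23
Number of subnets: 8 = 2^3
New prefix = 23 - 3 = 20
Supernet: 155.247.80.0/20


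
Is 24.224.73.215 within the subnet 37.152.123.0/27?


Subnet network: 37.152.123.0
Test IP AND mask: 24.224.73.192
No, 24.224.73.215 is not in 37.152.123.0/27


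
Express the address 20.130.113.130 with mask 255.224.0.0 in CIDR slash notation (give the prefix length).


Binary: 11111111.11100000.00000000.00000000
Count leading 1s
Prefix: /11


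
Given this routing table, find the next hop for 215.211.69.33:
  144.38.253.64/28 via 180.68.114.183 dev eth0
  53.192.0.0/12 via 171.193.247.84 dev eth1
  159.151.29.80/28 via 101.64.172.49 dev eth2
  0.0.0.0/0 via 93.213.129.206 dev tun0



Longest prefix match for 215.211.69.33:
  /28 144.38.253.64: no
  /12 53.192.0.0: no
  /28 159.151.29.80: no
  /0 0.0.0.0: MATCH
Selected: next-hop 93.213.129.206 via tun0 (matched /0)


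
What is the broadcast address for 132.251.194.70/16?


Network: 132.251.0.0/16
Host bits = 16
Set all host bits to 1:
Broadcast: 132.251.255.255


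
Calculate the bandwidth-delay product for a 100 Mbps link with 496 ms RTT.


BDP = bandwidth * RTT
= 100 Mbps * 496 ms
= 100 * 1e6 * 496 / 1000 bits
= 49600000 bits
= 6200000 bytes
= 6054.6875 KB
BDP = 49600000 bits (6200000 bytes)


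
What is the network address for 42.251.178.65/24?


IP:   00101010.11111011.10110010.01000001
Mask: 11111111.11111111.11111111.00000000
AND operation:
Net:  00101010.11111011.10110010.00000000
Network: 42.251.178.0/24
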